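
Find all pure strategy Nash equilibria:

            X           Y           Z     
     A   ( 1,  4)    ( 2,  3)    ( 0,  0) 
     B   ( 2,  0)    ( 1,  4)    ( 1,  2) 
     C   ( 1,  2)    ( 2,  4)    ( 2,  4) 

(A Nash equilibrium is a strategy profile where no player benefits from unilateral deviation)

Nash equilibrium: (C, Y), (C, Z)

Work:
Best responses:
  P1 vs X: payoffs [1, 2, 1] → best response B (payoff 2)
  P1 vs Y: payoffs [2, 1, 2] → best response A/C (payoff 2)
  P1 vs Z: payoffs [0, 1, 2] → best response C (payoff 2)
  P2 vs A: payoffs [4, 3, 0] → best response X (payoff 4)
  P2 vs B: payoffs [0, 4, 2] → best response Y (payoff 4)
  P2 vs C: payoffs [2, 4, 4] → best response Y/Z (payoff 4)
Mutual best responses: (C,Y), (C,Z) → Nash equilibria.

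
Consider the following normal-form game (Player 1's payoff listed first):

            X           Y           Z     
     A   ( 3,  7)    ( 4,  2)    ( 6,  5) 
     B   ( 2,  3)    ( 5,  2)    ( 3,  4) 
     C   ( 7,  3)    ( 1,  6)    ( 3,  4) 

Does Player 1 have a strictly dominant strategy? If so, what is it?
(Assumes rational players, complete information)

No strictly dominant strategy exists for Player 1

Work:
A strategy strictly dominates another if it gives a strictly higher payoff against every opponent action. Compare each pair of P1's strategies column-by-column:
  A vs B: [3 vs 2, 4 vs 5, 6 vs 3] → A does not strictly dominate B (column Y: 4 ≤ 5)
  A vs C: [3 vs 7, 4 vs 1, 6 vs 3] → A does not strictly dominate C (column X: 3 ≤ 7)
  B vs A: [2 vs 3, 5 vs 4, 3 vs 6] → B does not strictly dominate A (column X: 2 ≤ 3)
  B vs C: [2 vs 7, 5 vs 1, 3 vs 3] → B does not strictly dominate C (column X: 2 ≤ 7)
  C vs A: [7 vs 3, 1 vs 4, 3 vs 6] → C does not strictly dominate A (column Y: 1 ≤ 4)
  C vs B: [7 vs 2, 1 vs 5, 3 vs 3] → C does not strictly dominate B (column Y: 1 ≤ 5)
No single strategy strictly dominates all others → no strictly dominant strategy.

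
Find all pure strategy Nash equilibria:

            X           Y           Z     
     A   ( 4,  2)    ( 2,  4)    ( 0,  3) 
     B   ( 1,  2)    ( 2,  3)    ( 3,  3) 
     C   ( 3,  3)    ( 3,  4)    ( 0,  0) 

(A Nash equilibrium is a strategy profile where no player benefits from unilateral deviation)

Nash equilibrium: (B, Z), (C, Y)

Work:
Best responses:
  P1 vs X: payoffs [4, 1, 3] → best response A (payoff 4)
  P1 vs Y: payoffs [2, 2, 3] → best response C (payoff 3)
  P1 vs Z: payoffs [0, 3, 0] → best response B (payoff 3)
  P2 vs A: payoffs [2, 4, 3] → best response Y (payoff 4)
  P2 vs B: payoffs [2, 3, 3] → best response Y/Z (payoff 3)
  P2 vs C: payoffs [3, 4, 0] → best response Y (payoff 4)
Mutual best responses: (B,Z), (C,Y) → Nash equilibria.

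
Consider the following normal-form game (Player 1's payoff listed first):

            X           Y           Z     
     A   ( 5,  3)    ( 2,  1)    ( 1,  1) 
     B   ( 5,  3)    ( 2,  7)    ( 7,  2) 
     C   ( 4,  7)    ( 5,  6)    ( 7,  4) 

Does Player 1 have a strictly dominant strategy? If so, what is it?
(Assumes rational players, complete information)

No strictly dominant strategy exists for Player 1

Work:
A strategy strictly dominates another if it gives a strictly higher payoff against every opponent action. Compare each pair of P1's strategies column-by-column:
  A vs B: [5 vs 5, 2 vs 2, 1 vs 7] → A does not strictly dominate B (column X: 5 ≤ 5)
  A vs C: [5 vs 4, 2 vs 5, 1 vs 7] → A does not strictly dominate C (column Y: 2 ≤ 5)
  B vs A: [5 vs 5, 2 vs 2, 7 vs 1] → B does not strictly dominate A (column X: 5 ≤ 5)
  B vs C: [5 vs 4, 2 vs 5, 7 vs 7] → B does not strictly dominate C (column Y: 2 ≤ 5)
  C vs A: [4 vs 5, 5 vs 2, 7 vs 1] → C does not strictly dominate A (column X: 4 ≤ 5)
  C vs B: [4 vs 5, 5 vs 2, 7 vs 7] → C does not strictly dominate B (column X: 4 ≤ 5)
No single strategy strictly dominates all others → no strictly dominant strategy.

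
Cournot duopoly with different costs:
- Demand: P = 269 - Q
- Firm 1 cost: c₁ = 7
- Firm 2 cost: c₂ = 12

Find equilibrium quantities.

q₁* = 89.0, q₂* = 84.0

Work:
Reaction: q₁ = (269 - 7 - q₂)/2
Reaction: q₂ = (269 - 12 - q₁)/2
Solve simultaneously:
q₁* = (269 - 2×7 + 12)/3 = 89.0
q₂* = (269 - 2×12 + 7)/3 = 84.0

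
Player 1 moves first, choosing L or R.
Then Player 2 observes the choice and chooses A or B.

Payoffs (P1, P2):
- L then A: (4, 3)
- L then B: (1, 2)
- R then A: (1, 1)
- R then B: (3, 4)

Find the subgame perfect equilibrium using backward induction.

P1 plays L, P2 plays A after L and B after R; Payoff (4, 3)

Work:
Backward induction:
After L: P2 chooses A → P1 gets 4
After R: P2 chooses B → P1 gets 3
P1 chooses L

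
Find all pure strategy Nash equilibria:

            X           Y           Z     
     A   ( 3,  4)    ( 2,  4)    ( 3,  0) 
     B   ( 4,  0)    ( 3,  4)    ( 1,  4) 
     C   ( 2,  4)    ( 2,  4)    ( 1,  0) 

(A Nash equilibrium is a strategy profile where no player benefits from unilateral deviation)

Nash equilibrium: (B, Y)

Work:
Best responses:
  P1 vs X: payoffs [3, 4, 2] → best response B (payoff 4)
  P1 vs Y: payoffs [2, 3, 2] → best response B (payoff 3)
  P1 vs Z: payoffs [3, 1, 1] → best response A (payoff 3)
  P2 vs A: payoffs [4, 4, 0] → best response X/Y (payoff 4)
  P2 vs B: payoffs [0, 4, 4] → best response Y/Z (payoff 4)
  P2 vs C: payoffs [4, 4, 0] → best response X/Y (payoff 4)
Mutual best responses: (B,Y) → Nash equilibria.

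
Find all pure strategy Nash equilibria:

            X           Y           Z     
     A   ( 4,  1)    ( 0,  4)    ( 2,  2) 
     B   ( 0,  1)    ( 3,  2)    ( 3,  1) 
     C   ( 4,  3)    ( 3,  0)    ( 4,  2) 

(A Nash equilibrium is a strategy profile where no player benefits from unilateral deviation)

Nash equilibrium: (B, Y), (C, X)

Work:
Best responses:
  P1 vs X: payoffs [4, 0, 4] → best response A/C (payoff 4)
  P1 vs Y: payoffs [0, 3, 3] → best response B/C (payoff 3)
  P1 vs Z: payoffs [2, 3, 4] → best response C (payoff 4)
  P2 vs A: payoffs [1, 4, 2] → best response Y (payoff 4)
  P2 vs B: payoffs [1, 2, 1] → best response Y (payoff 2)
  P2 vs C: payoffs [3, 0, 2] → best response X (payoff 3)
Mutual best responses: (B,Y), (C,X) → Nash equilibria.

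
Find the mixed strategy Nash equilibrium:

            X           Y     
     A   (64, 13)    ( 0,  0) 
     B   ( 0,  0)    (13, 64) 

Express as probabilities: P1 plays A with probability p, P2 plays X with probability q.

p = 0.8312, q = 0.1688

Work:
Find probabilities that make opponent indifferent:
P2 chooses q to make P1 indifferent between A and B
P1 chooses p to make P2 indifferent between X and Y
Mixed NE: P1 plays (A: 0.8312, B: 0.1688), P2 plays (X: 0.1688, Y: 0.8312)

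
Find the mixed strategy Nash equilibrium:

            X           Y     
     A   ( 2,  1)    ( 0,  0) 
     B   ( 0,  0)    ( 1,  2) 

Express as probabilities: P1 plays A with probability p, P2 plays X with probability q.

p = 0.6667, q = 0.3333

Work:
Find probabilities that make opponent indifferent:
P2 chooses q to make P1 indifferent between A and B
P1 chooses p to make P2 indifferent between X and Y
Mixed NE: P1 plays (A: 0.6667, B: 0.3333), P2 plays (X: 0.3333, Y: 0.6667)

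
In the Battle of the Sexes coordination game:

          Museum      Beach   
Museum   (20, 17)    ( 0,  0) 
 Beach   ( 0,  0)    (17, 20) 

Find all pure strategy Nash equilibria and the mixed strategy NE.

Pure NE: (Museum, Museum) and (Beach, Beach); Mixed NE: p = 0.5405, q = 0.4595

Work:
Check pure NE:
(Museum, Museum): (20, 17) - no unilateral deviation beneficial
(Beach, Beach): (17, 20) - no unilateral deviation beneficial
Mixed NE: P1 plays Museum with p = 0.5405, P2 plays Museum with q = 0.4595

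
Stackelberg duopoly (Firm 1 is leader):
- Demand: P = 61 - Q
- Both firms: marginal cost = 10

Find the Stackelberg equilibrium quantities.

q₁* (leader) = 25.5, q₂* (follower) = 12.75

Work:
Follower's reaction: q₂ = (a - c - q₁)/2
Leader substitutes: π₁ = q₁·(a - q₁ - (a-c-q₁)/2 - c)
FOC: q₁* = (61 - 10)/2 = 25.50
Then: q₂* = (61 - 10 - 25.5)/2 = 12.75
Leader has first-mover advantage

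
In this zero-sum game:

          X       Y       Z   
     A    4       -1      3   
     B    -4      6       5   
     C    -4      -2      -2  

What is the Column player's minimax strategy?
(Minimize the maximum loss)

Column should play X, value = 4

Work:
Column player minimizes Row's maximum payoff:
Column X: max payoff to Row = 4
Column Y: max payoff to Row = 6
Column Z: max payoff to Row = 5
Minimum is 4, achieved by column X.
Minimax strategy: X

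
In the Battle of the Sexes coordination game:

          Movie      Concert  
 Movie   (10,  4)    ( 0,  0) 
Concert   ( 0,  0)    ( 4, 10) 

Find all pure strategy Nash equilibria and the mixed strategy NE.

Pure NE: (Movie, Movie) and (Concert, Concert); Mixed NE: p = 0.7143, q = 0.2857

Work:
Check pure NE:
(Movie, Movie): (10, 4) - no unilateral deviation beneficial
(Concert, Concert): (4, 10) - no unilateral deviation beneficial
Mixed NE: P1 plays Movie with p = 0.7143, P2 plays Movie with q = 0.2857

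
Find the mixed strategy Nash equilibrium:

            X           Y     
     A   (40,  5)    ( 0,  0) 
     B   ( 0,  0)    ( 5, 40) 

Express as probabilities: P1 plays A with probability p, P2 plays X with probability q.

p = 0.8889, q = 0.1111

Work:
Find probabilities that make opponent indifferent:
P2 chooses q to make P1 indifferent between A and B
P1 chooses p to make P2 indifferent between X and Y
Mixed NE: P1 plays (A: 0.8889, B: 0.1111), P2 plays (X: 0.1111, Y: 0.8889)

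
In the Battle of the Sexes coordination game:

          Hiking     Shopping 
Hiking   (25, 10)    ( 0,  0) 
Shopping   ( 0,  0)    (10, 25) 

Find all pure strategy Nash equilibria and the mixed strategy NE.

Pure NE: (Hiking, Hiking) and (Shopping, Shopping); Mixed NE: p = 0.7143, q = 0.2857

Work:
Check pure NE:
(Hiking, Hiking): (25, 10) - no unilateral deviation beneficial
(Shopping, Shopping): (10, 25) - no unilateral deviation beneficial
Mixed NE: P1 plays Hiking with p = 0.7143, P2 plays Hiking with q = 0.2857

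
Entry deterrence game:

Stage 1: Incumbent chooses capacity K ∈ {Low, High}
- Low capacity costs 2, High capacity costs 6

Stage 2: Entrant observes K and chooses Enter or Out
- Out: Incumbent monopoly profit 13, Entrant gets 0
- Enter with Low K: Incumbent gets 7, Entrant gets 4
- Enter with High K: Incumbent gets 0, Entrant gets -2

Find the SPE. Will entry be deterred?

SPE: (High, Enter|Low, Out|High); Entry deterred. Incumbent net profit = 7

Work:
After Low K: Entrant enters (4 > 0)
After High K: Entrant stays out (-2 < 0)
Incumbent: Low → 7−2=5, High → 13−6=7
Incumbent chooses High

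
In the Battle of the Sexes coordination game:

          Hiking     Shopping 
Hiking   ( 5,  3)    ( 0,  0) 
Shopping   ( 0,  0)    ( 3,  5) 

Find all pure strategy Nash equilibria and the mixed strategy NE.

Pure NE: (Hiking, Hiking) and (Shopping, Shopping); Mixed NE: p = 0.625, q = 0.375

Work:
Check pure NE:
(Hiking, Hiking): (5, 3) - no unilateral deviation beneficial
(Shopping, Shopping): (3, 5) - no unilateral deviation beneficial
Mixed NE: P1 plays Hiking with p = 0.625, P2 plays Hiking with q = 0.375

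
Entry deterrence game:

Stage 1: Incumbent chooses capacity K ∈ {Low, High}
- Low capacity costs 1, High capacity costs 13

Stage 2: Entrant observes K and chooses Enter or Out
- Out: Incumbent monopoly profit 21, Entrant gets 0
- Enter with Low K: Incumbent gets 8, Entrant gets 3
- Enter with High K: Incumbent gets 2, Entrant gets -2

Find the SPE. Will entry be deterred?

SPE: (High, Enter|Low, Out|High); Entry deterred. Incumbent net profit = 8

Work:
After Low K: Entrant enters (3 > 0)
After High K: Entrant stays out (-2 < 0)
Incumbent: Low → 8−1=7, High → 21−13=8
Incumbent chooses High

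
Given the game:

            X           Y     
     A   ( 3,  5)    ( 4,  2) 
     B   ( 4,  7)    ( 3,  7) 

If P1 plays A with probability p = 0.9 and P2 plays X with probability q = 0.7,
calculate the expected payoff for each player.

E[P1] = 3.34, E[P2] = 4.39

Work:
E[P1] = p·q·π₁(A,X) + p·(1-q)·π₁(A,Y) + (1-p)·q·π₁(B,X) + (1-p)·(1-q)·π₁(B,Y)
= 0.9·0.7·3 + 0.9·0.3·4 + 0.1·0.7·4 + 0.1·0.3·3
= 3.34

E[P2] = 4.39 (similar calculation)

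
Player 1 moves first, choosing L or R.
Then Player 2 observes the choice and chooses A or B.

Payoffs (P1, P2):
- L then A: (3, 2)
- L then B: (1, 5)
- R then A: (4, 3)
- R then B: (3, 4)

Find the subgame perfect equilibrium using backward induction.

P1 plays R, P2 plays B after L and B after R; Payoff (3, 4)

Work:
Backward induction:
After L: P2 chooses B → P1 gets 1
After R: P2 chooses B → P1 gets 3
P1 chooses R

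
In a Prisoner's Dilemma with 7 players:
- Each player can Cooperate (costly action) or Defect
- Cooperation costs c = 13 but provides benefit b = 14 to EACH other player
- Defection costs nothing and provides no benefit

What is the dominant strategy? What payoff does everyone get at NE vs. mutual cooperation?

Dominant: Defect; NE payoff = 0; Coop payoff = 71

Work:
Defect dominates (saves cost c = 13, benefit to others is external)
NE: All defect → everyone gets 0
If all cooperate: each receives (6)×14 - 13 = 71
Social dilemma: 71 > 0 but NE gives 0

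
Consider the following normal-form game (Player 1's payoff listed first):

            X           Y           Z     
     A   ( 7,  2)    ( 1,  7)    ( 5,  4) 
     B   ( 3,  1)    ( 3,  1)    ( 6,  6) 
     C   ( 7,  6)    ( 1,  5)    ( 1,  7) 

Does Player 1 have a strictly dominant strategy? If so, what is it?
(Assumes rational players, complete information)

No strictly dominant strategy exists for Player 1

Work:
A strategy strictly dominates another if it gives a strictly higher payoff against every opponent action. Compare each pair of P1's strategies column-by-column:
  A vs B: [7 vs 3, 1 vs 3, 5 vs 6] → A does not strictly dominate B (column Y: 1 ≤ 3)
  A vs C: [7 vs 7, 1 vs 1, 5 vs 1] → A does not strictly dominate C (column X: 7 ≤ 7)
  B vs A: [3 vs 7, 3 vs 1, 6 vs 5] → B does not strictly dominate A (column X: 3 ≤ 7)
  B vs C: [3 vs 7, 3 vs 1, 6 vs 1] → B does not strictly dominate C (column X: 3 ≤ 7)
  C vs A: [7 vs 7, 1 vs 1, 1 vs 5] → C does not strictly dominate A (column X: 7 ≤ 7)
  C vs B: [7 vs 3, 1 vs 3, 1 vs 6] → C does not strictly dominate B (column Y: 1 ≤ 3)
No single strategy strictly dominates all others → no strictly dominant strategy.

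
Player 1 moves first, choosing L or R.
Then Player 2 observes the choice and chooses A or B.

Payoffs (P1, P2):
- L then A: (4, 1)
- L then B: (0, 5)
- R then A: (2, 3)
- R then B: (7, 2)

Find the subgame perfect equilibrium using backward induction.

P1 plays R, P2 plays B after L and A after R; Payoff (2, 3)

Work:
Backward induction:
After L: P2 chooses B → P1 gets 0
After R: P2 chooses A → P1 gets 2
P1 chooses R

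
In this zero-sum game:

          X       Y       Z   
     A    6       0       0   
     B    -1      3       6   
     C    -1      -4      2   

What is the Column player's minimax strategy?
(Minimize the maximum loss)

Column should play Y, value = 3

Work:
Column player minimizes Row's maximum payoff:
Column X: max payoff to Row = 6
Column Y: max payoff to Row = 3
Column Z: max payoff to Row = 6
Minimum is 3, achieved by column Y.
Minimax strategy: Y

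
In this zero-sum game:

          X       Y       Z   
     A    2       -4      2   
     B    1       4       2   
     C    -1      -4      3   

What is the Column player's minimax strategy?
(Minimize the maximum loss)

Column should play X, value = 2

Work:
Column player minimizes Row's maximum payoff:
Column X: max payoff to Row = 2
Column Y: max payoff to Row = 4
Column Z: max payoff to Row = 3
Minimum is 2, achieved by column X.
Minimax strategy: X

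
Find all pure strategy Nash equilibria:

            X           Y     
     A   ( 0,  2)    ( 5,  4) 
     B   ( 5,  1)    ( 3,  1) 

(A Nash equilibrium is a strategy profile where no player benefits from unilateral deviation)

Nash equilibrium: (A, Y), (B, X)

Work:
Best responses:
  P1 vs X: payoffs [0, 5] → best response B (payoff 5)
  P1 vs Y: payoffs [5, 3] → best response A (payoff 5)
  P2 vs A: payoffs [2, 4] → best response Y (payoff 4)
  P2 vs B: payoffs [1, 1] → best response X/Y (payoff 1)
Mutual best responses: (A,Y), (B,X) → Nash equilibria.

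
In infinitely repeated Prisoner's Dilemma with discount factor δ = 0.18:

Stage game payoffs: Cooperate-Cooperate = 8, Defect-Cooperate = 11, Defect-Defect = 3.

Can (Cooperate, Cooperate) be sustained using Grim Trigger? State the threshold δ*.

δ* = 0.375; since δ = 0.18 < 0.375, cooperation cannot be sustained

Work:
For Grim Trigger:
Cooperate forever: 8/(1-δ)
Defect then punished: 11 + 3·δ/(1-δ)
Need: 8/(1-δ) ≥ 11 + 3·δ/(1-δ)
Solving: δ ≥ (T-R)/(T-P) = (11-8)/(11-3) = 0.375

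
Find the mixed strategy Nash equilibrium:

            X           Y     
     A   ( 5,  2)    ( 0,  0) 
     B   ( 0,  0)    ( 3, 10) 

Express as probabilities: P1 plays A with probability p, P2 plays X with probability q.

p = 0.8333, q = 0.375

Work:
Find probabilities that make opponent indifferent:
P2 chooses q to make P1 indifferent between A and B
P1 chooses p to make P2 indifferent between X and Y
Mixed NE: P1 plays (A: 0.8333, B: 0.1667), P2 plays (X: 0.375, Y: 0.625)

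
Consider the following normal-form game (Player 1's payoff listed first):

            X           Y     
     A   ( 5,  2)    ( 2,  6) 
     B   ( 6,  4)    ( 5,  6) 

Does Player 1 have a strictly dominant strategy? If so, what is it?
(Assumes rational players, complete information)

Yes, Player 1's strictly dominant strategy is B

Work:
A strategy strictly dominates another if it gives a strictly higher payoff against every opponent action. Compare each pair of P1's strategies column-by-column:
  A vs B: [5 vs 6, 2 vs 5] → A does not strictly dominate B (column X: 5 ≤ 6)
  B vs A: [6 vs 5, 5 vs 2] → B strictly dominates A
B strictly dominates every other strategy → strictly dominant.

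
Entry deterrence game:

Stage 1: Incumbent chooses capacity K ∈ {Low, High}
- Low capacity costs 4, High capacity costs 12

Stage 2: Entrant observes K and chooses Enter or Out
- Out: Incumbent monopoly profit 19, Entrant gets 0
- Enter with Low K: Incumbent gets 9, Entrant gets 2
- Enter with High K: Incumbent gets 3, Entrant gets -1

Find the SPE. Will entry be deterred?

SPE: (High, Enter|Low, Out|High); Entry deterred. Incumbent net profit = 7

Work:
After Low K: Entrant enters (2 > 0)
After High K: Entrant stays out (-1 < 0)
Incumbent: Low → 9−4=5, High → 19−12=7
Incumbent chooses High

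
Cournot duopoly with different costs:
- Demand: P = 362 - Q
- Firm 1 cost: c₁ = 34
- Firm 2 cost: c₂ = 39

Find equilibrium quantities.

q₁* = 111.0, q₂* = 106.0

Work:
Reaction: q₁ = (362 - 34 - q₂)/2
Reaction: q₂ = (362 - 39 - q₁)/2
Solve simultaneously:
q₁* = (362 - 2×34 + 39)/3 = 111.0
q₂* = (362 - 2×39 + 34)/3 = 106.0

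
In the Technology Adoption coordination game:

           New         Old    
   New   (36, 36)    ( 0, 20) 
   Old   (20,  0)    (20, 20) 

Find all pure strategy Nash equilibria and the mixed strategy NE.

Pure NE: (New, New) and (Old, Old); Mixed NE: p = 0.5556, q = 0.5556

Work:
Check pure NE:
(New, New): (36, 36) - no unilateral deviation beneficial
(Old, Old): (20, 20) - no unilateral deviation beneficial
Mixed NE: P1 plays New with p = 0.5556, P2 plays New with q = 0.5556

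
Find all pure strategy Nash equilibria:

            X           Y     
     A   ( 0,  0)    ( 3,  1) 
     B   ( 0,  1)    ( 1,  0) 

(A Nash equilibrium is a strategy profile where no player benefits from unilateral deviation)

Nash equilibrium: (A, Y), (B, X)

Work:
Best responses:
  P1 vs X: payoffs [0, 0] → best response A/B (payoff 0)
  P1 vs Y: payoffs [3, 1] → best response A (payoff 3)
  P2 vs A: payoffs [0, 1] → best response Y (payoff 1)
  P2 vs B: payoffs [1, 0] → best response X (payoff 1)
Mutual best responses: (A,Y), (B,X) → Nash equilibria.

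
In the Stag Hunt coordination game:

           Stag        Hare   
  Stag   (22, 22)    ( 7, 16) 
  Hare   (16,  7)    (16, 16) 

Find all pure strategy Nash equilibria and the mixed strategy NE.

Pure NE: (Stag, Stag) and (Hare, Hare); Mixed NE: p = 0.6, q = 0.6

Work:
Check pure NE:
(Stag, Stag): (22, 22) - no unilateral deviation beneficial
(Hare, Hare): (16, 16) - no unilateral deviation beneficial
Mixed NE: P1 plays Stag with p = 0.6, P2 plays Stag with q = 0.6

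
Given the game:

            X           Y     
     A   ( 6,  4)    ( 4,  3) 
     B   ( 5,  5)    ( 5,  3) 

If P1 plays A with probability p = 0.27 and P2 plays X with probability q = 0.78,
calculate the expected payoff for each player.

E[P1] = 5.1512, E[P2] = 4.3494

Work:
E[P1] = p·q·π₁(A,X) + p·(1-q)·π₁(A,Y) + (1-p)·q·π₁(B,X) + (1-p)·(1-q)·π₁(B,Y)
= 0.27·0.78·6 + 0.27·0.22·4 + 0.73·0.78·5 + 0.73·0.22·5
= 5.1512

E[P2] = 4.3494 (similar calculation)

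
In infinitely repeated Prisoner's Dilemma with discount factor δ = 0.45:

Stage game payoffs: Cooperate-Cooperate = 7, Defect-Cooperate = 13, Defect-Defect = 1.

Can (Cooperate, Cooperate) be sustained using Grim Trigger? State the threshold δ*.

δ* = 0.5; since δ = 0.45 < 0.5, cooperation cannot be sustained

Work:
For Grim Trigger:
Cooperate forever: 7/(1-δ)
Defect then punished: 13 + 1·δ/(1-δ)
Need: 7/(1-δ) ≥ 13 + 1·δ/(1-δ)
Solving: δ ≥ (T-R)/(T-P) = (13-7)/(13-1) = 0.5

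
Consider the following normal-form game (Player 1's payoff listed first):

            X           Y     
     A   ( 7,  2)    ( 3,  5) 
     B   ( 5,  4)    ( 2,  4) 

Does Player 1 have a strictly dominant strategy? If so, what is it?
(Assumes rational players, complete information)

Yes, Player 1's strictly dominant strategy is A

Work:
A strategy strictly dominates another if it gives a strictly higher payoff against every opponent action. Compare each pair of P1's strategies column-by-column:
  A vs B: [7 vs 5, 3 vs 2] → A strictly dominates B
  B vs A: [5 vs 7, 2 vs 3] → B does not strictly dominate A (column X: 5 ≤ 7)
A strictly dominates every other strategy → strictly dominant.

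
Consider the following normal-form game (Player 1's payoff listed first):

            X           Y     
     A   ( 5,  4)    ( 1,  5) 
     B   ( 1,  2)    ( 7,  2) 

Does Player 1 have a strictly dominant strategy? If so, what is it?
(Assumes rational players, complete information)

No strictly dominant strategy exists for Player 1

Work:
A strategy strictly dominates another if it gives a strictly higher payoff against every opponent action. Compare each pair of P1's strategies column-by-column:
  A vs B: [5 vs 1, 1 vs 7] → A does not strictly dominate B (column Y: 1 ≤ 7)
  B vs A: [1 vs 5, 7 vs 1] → B does not strictly dominate A (column X: 1 ≤ 5)
No single strategy strictly dominates all others → no strictly dominant strategy.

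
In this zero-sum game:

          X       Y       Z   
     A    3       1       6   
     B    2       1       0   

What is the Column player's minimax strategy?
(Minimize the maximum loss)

Column should play Y, value = 1

Work:
Column player minimizes Row's maximum payoff:
Column X: max payoff to Row = 3
Column Y: max payoff to Row = 1
Column Z: max payoff to Row = 6
Minimum is 1, achieved by column Y.
Minimax strategy: Y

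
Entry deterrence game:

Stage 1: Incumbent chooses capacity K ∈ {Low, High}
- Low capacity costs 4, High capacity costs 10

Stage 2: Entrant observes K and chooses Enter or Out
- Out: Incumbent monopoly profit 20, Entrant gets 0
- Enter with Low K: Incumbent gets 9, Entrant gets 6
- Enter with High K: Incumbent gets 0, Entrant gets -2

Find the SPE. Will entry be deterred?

SPE: (High, Enter|Low, Out|High); Entry deterred. Incumbent net profit = 10

Work:
After Low K: Entrant enters (6 > 0)
After High K: Entrant stays out (-2 < 0)
Incumbent: Low → 9−4=5, High → 20−10=10
Incumbent chooses High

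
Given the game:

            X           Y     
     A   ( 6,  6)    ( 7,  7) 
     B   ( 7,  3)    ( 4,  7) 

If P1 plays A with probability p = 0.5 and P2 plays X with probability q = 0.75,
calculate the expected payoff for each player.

E[P1] = 6.25, E[P2] = 5.125

Work:
E[P1] = p·q·π₁(A,X) + p·(1-q)·π₁(A,Y) + (1-p)·q·π₁(B,X) + (1-p)·(1-q)·π₁(B,Y)
= 0.5·0.75·6 + 0.5·0.25·7 + 0.5·0.75·7 + 0.5·0.25·4
= 6.25

E[P2] = 5.125 (similar calculation)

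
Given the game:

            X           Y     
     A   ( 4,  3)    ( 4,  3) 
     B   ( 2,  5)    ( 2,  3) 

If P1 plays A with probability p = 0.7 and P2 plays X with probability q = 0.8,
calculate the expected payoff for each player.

E[P1] = 3.4, E[P2] = 3.48

Work:
E[P1] = p·q·π₁(A,X) + p·(1-q)·π₁(A,Y) + (1-p)·q·π₁(B,X) + (1-p)·(1-q)·π₁(B,Y)
= 0.7·0.8·4 + 0.7·0.2·4 + 0.3·0.8·2 + 0.3·0.2·2
= 3.4

E[P2] = 3.48 (similar calculation)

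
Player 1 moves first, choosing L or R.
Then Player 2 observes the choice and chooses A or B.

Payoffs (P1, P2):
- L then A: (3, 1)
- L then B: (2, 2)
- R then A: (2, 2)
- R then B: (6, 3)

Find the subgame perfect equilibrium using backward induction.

P1 plays R, P2 plays B after L and B after R; Payoff (6, 3)

Work:
Backward induction:
After L: P2 chooses B → P1 gets 2
After R: P2 chooses B → P1 gets 6
P1 chooses R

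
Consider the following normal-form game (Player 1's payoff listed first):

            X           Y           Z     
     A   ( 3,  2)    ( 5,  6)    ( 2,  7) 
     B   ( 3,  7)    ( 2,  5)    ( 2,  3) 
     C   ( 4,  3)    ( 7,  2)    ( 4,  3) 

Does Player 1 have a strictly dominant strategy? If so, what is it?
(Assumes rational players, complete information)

Yes, Player 1's strictly dominant strategy is C

Work:
A strategy strictly dominates another if it gives a strictly higher payoff against every opponent action. Compare each pair of P1's strategies column-by-column:
  A vs B: [3 vs 3, 5 vs 2, 2 vs 2] → A does not strictly dominate B (column X: 3 ≤ 3)
  A vs C: [3 vs 4, 5 vs 7, 2 vs 4] → A does not strictly dominate C (column X: 3 ≤ 4)
  B vs A: [3 vs 3, 2 vs 5, 2 vs 2] → B does not strictly dominate A (column X: 3 ≤ 3)
  B vs C: [3 vs 4, 2 vs 7, 2 vs 4] → B does not strictly dominate C (column X: 3 ≤ 4)
  C vs A: [4 vs 3, 7 vs 5, 4 vs 2] → C strictly dominates A
  C vs B: [4 vs 3, 7 vs 2, 4 vs 2] → C strictly dominates B
C strictly dominates every other strategy → strictly dominant.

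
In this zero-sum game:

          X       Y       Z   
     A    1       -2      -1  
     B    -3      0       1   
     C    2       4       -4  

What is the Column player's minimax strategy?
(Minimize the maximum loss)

Column should play Z, value = 1

Work:
Column player minimizes Row's maximum payoff:
Column X: max payoff to Row = 2
Column Y: max payoff to Row = 4
Column Z: max payoff to Row = 1
Minimum is 1, achieved by column Z.
Minimax strategy: Z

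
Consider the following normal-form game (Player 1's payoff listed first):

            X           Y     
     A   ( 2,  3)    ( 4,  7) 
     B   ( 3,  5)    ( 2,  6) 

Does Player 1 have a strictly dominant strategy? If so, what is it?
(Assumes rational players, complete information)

No strictly dominant strategy exists for Player 1

Work:
A strategy strictly dominates another if it gives a strictly higher payoff against every opponent action. Compare each pair of P1's strategies column-by-column:
  A vs B: [2 vs 3, 4 vs 2] → A does not strictly dominate B (column X: 2 ≤ 3)
  B vs A: [3 vs 2, 2 vs 4] → B does not strictly dominate A (column Y: 2 ≤ 4)
No single strategy strictly dominates all others → no strictly dominant strategy.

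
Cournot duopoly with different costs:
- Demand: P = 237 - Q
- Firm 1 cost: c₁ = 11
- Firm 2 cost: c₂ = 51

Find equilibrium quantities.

q₁* = 88.67, q₂* = 48.67

Work:
Reaction: q₁ = (237 - 11 - q₂)/2
Reaction: q₂ = (237 - 51 - q₁)/2
Solve simultaneously:
q₁* = (237 - 2×11 + 51)/3 = 88.67
q₂* = (237 - 2×51 + 11)/3 = 48.67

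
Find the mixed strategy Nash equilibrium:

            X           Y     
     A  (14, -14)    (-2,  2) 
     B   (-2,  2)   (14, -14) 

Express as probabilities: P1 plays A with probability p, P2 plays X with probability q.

p = 0.5, q = 0.5

Work:
Find probabilities that make opponent indifferent:
P2 chooses q to make P1 indifferent between A and B
P1 chooses p to make P2 indifferent between X and Y
Mixed NE: P1 plays (A: 0.5, B: 0.5), P2 plays (X: 0.5, Y: 0.5)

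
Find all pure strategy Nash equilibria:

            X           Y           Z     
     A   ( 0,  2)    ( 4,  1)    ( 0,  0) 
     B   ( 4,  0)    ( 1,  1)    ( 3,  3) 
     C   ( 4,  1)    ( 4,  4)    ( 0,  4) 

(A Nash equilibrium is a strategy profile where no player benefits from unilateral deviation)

Nash equilibrium: (B, Z), (C, Y)

Work:
Best responses:
  P1 vs X: payoffs [0, 4, 4] → best response B/C (payoff 4)
  P1 vs Y: payoffs [4, 1, 4] → best response A/C (payoff 4)
  P1 vs Z: payoffs [0, 3, 0] → best response B (payoff 3)
  P2 vs A: payoffs [2, 1, 0] → best response X (payoff 2)
  P2 vs B: payoffs [0, 1, 3] → best response Z (payoff 3)
  P2 vs C: payoffs [1, 4, 4] → best response Y/Z (payoff 4)
Mutual best responses: (B,Z), (C,Y) → Nash equilibria.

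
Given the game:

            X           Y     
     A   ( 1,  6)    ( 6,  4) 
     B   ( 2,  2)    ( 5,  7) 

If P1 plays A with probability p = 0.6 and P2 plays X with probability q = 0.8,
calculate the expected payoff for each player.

E[P1] = 2.24, E[P2] = 4.56

Work:
E[P1] = p·q·π₁(A,X) + p·(1-q)·π₁(A,Y) + (1-p)·q·π₁(B,X) + (1-p)·(1-q)·π₁(B,Y)
= 0.6·0.8·1 + 0.6·0.2·6 + 0.4·0.8·2 + 0.4·0.2·5
= 2.24

E[P2] = 4.56 (similar calculation)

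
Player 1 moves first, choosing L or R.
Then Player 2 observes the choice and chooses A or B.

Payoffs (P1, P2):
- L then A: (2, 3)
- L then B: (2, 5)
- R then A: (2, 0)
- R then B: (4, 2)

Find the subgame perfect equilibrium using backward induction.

P1 plays R, P2 plays B after L and B after R; Payoff (4, 2)

Work:
Backward induction:
After L: P2 chooses B → P1 gets 2
After R: P2 chooses B → P1 gets 4
P1 chooses R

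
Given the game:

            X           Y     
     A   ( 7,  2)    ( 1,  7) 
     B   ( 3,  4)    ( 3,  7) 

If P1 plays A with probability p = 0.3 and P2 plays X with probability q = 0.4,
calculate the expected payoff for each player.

E[P1] = 3.12, E[P2] = 5.56

Work:
E[P1] = p·q·π₁(A,X) + p·(1-q)·π₁(A,Y) + (1-p)·q·π₁(B,X) + (1-p)·(1-q)·π₁(B,Y)
= 0.3·0.4·7 + 0.3·0.6·1 + 0.7·0.4·3 + 0.7·0.6·3
= 3.12

E[P2] = 5.56 (similar calculation)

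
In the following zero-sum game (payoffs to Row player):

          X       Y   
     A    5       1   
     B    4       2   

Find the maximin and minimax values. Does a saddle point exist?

Maximin = 2, Minimax = 2, Saddle: True

Work:
Row minimums: [1, 2] → maximin = 2
Column maximums: [5, 2] → minimax = 2
Saddle point exists! Game value = 2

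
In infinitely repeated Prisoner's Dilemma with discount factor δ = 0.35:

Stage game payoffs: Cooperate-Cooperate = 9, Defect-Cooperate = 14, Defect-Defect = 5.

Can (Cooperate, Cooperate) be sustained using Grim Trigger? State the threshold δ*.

δ* = 0.5556; since δ = 0.35 < 0.5556, cooperation cannot be sustained

Work:
For Grim Trigger:
Cooperate forever: 9/(1-δ)
Defect then punished: 14 + 5·δ/(1-δ)
Need: 9/(1-δ) ≥ 14 + 5·δ/(1-δ)
Solving: δ ≥ (T-R)/(T-P) = (14-9)/(14-5) = 0.5556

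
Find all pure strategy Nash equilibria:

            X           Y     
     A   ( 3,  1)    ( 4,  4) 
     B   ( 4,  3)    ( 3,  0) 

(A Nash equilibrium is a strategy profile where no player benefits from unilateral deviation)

Nash equilibrium: (A, Y), (B, X)

Work:
Best responses:
  P1 vs X: payoffs [3, 4] → best response B (payoff 4)
  P1 vs Y: payoffs [4, 3] → best response A (payoff 4)
  P2 vs A: payoffs [1, 4] → best response Y (payoff 4)
  P2 vs B: payoffs [3, 0] → best response X (payoff 3)
Mutual best responses: (A,Y), (B,X) → Nash equilibria.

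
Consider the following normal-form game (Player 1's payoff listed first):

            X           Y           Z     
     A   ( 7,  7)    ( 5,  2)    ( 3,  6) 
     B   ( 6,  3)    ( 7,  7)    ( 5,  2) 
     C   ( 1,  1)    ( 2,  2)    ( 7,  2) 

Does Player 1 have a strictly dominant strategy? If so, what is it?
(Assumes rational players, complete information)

No strictly dominant strategy exists for Player 1

Work:
A strategy strictly dominates another if it gives a strictly higher payoff against every opponent action. Compare each pair of P1's strategies column-by-column:
  A vs B: [7 vs 6, 5 vs 7, 3 vs 5] → A does not strictly dominate B (column Y: 5 ≤ 7)
  A vs C: [7 vs 1, 5 vs 2, 3 vs 7] → A does not strictly dominate C (column Z: 3 ≤ 7)
  B vs A: [6 vs 7, 7 vs 5, 5 vs 3] → B does not strictly dominate A (column X: 6 ≤ 7)
  B vs C: [6 vs 1, 7 vs 2, 5 vs 7] → B does not strictly dominate C (column Z: 5 ≤ 7)
  C vs A: [1 vs 7, 2 vs 5, 7 vs 3] → C does not strictly dominate A (column X: 1 ≤ 7)
  C vs B: [1 vs 6, 2 vs 7, 7 vs 5] → C does not strictly dominate B (column X: 1 ≤ 6)
No single strategy strictly dominates all others → no strictly dominant strategy.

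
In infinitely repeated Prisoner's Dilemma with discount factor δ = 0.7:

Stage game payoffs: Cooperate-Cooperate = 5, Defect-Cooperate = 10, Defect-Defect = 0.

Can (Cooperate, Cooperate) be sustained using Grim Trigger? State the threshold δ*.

δ* = 0.5; since δ = 0.7 ≥ 0.5, cooperation can be sustained

Work:
For Grim Trigger:
Cooperate forever: 5/(1-δ)
Defect then punished: 10 + 0·δ/(1-δ)
Need: 5/(1-δ) ≥ 10 + 0·δ/(1-δ)
Solving: δ ≥ (T-R)/(T-P) = (10-5)/(10-0) = 0.5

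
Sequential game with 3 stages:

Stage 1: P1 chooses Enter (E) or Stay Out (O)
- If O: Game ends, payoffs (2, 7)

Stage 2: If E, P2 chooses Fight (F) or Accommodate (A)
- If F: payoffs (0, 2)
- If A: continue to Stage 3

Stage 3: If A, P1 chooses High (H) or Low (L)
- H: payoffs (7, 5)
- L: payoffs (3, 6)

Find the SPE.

SPE: (E, A, H); Outcome (7, 5)

Work:
Stage 3: P1 chooses H (7 vs 3)
Stage 2: P2: F->2, A->5 (anticipating H). Choose A
Stage 1: P1: O->2, E->7 (anticipating A, H). Choose E
SPE path: E -> A -> H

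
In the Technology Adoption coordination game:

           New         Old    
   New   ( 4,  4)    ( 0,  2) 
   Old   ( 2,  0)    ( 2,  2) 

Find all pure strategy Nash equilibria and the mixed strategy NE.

Pure NE: (New, New) and (Old, Old); Mixed NE: p = 0.5, q = 0.5

Work:
Check pure NE:
(New, New): (4, 4) - no unilateral deviation beneficial
(Old, Old): (2, 2) - no unilateral deviation beneficial
Mixed NE: P1 plays New with p = 0.5, P2 plays New with q = 0.5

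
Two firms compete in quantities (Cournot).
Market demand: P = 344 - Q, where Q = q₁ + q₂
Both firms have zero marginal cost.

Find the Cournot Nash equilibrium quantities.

q₁* = q₂* = 114.67; P* = 114.67

Work:
Profit: π_i = P·q_i = (a - q_i - q_j)·q_i
FOC: ∂π_i/∂q_i = a - 2q_i - q_j = 0
Reaction function: q_i = (344 - q_j)/2
Symmetry: q* = 344/3 = 114.67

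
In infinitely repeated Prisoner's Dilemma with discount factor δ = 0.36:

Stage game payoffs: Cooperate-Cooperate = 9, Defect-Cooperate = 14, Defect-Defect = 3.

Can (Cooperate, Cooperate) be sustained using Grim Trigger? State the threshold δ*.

δ* = 0.4545; since δ = 0.36 < 0.4545, cooperation cannot be sustained

Work:
For Grim Trigger:
Cooperate forever: 9/(1-δ)
Defect then punished: 14 + 3·δ/(1-δ)
Need: 9/(1-δ) ≥ 14 + 3·δ/(1-δ)
Solving: δ ≥ (T-R)/(T-P) = (14-9)/(14-3) = 0.4545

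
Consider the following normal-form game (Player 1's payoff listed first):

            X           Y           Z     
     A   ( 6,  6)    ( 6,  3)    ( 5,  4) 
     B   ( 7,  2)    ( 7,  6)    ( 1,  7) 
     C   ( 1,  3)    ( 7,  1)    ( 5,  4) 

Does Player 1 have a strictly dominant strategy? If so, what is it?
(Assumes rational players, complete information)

No strictly dominant strategy exists for Player 1

Work:
A strategy strictly dominates another if it gives a strictly higher payoff against every opponent action. Compare each pair of P1's strategies column-by-column:
  A vs B: [6 vs 7, 6 vs 7, 5 vs 1] → A does not strictly dominate B (column X: 6 ≤ 7)
  A vs C: [6 vs 1, 6 vs 7, 5 vs 5] → A does not strictly dominate C (column Y: 6 ≤ 7)
  B vs A: [7 vs 6, 7 vs 6, 1 vs 5] → B does not strictly dominate A (column Z: 1 ≤ 5)
  B vs C: [7 vs 1, 7 vs 7, 1 vs 5] → B does not strictly dominate C (column Y: 7 ≤ 7)
  C vs A: [1 vs 6, 7 vs 6, 5 vs 5] → C does not strictly dominate A (column X: 1 ≤ 6)
  C vs B: [1 vs 7, 7 vs 7, 5 vs 1] → C does not strictly dominate B (column X: 1 ≤ 7)
No single strategy strictly dominates all others → no strictly dominant strategy.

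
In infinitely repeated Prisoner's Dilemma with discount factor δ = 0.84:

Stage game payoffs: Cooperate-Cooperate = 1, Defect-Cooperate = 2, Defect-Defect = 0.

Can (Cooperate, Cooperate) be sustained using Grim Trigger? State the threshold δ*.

δ* = 0.5; since δ = 0.84 ≥ 0.5, cooperation can be sustained

Work:
For Grim Trigger:
Cooperate forever: 1/(1-δ)
Defect then punished: 2 + 0·δ/(1-δ)
Need: 1/(1-δ) ≥ 2 + 0·δ/(1-δ)
Solving: δ ≥ (T-R)/(T-P) = (2-1)/(2-0) = 0.5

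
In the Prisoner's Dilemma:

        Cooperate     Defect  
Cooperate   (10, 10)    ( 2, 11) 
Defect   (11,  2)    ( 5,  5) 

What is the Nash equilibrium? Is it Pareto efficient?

(Defect, Defect) is NE; not Pareto efficient

Work:
Defect dominates Cooperate for both players:
If P2 cooperates: Defect (11) > Cooperate (10)
If P2 defects: Defect (5) > Cooperate (2)
NE: (Defect, Defect) with payoff (5, 5)
But (Cooperate, Cooperate) = (10, 10) Pareto dominates (5, 5)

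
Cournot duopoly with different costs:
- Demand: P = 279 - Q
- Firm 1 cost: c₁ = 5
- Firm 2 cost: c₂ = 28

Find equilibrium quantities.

q₁* = 99.0, q₂* = 76.0

Work:
Reaction: q₁ = (279 - 5 - q₂)/2
Reaction: q₂ = (279 - 28 - q₁)/2
Solve simultaneously:
q₁* = (279 - 2×5 + 28)/3 = 99.0
q₂* = (279 - 2×28 + 5)/3 = 76.0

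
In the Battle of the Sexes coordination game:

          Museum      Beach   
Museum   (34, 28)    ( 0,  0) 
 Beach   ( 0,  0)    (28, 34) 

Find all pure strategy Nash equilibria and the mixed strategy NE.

Pure NE: (Museum, Museum) and (Beach, Beach); Mixed NE: p = 0.5484, q = 0.4516

Work:
Check pure NE:
(Museum, Museum): (34, 28) - no unilateral deviation beneficial
(Beach, Beach): (28, 34) - no unilateral deviation beneficial
Mixed NE: P1 plays Museum with p = 0.5484, P2 plays Museum with q = 0.4516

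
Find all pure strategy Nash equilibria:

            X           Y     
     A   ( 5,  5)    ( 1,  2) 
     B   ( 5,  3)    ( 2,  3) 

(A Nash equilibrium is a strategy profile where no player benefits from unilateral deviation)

Nash equilibrium: (A, X), (B, X), (B, Y)

Work:
Best responses:
  P1 vs X: payoffs [5, 5] → best response A/B (payoff 5)
  P1 vs Y: payoffs [1, 2] → best response B (payoff 2)
  P2 vs A: payoffs [5, 2] → best response X (payoff 5)
  P2 vs B: payoffs [3, 3] → best response X/Y (payoff 3)
Mutual best responses: (A,X), (B,X), (B,Y) → Nash equilibria.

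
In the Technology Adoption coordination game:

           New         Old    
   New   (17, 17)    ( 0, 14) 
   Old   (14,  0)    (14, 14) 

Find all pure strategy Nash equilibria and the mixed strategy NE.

Pure NE: (New, New) and (Old, Old); Mixed NE: p = 0.8235, q = 0.8235

Work:
Check pure NE:
(New, New): (17, 17) - no unilateral deviation beneficial
(Old, Old): (14, 14) - no unilateral deviation beneficial
Mixed NE: P1 plays New with p = 0.8235, P2 plays New with q = 0.8235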